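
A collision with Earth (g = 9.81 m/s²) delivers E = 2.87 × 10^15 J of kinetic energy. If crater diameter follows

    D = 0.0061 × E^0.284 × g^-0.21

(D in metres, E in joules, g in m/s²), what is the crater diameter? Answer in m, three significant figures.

D ≈ 92.7 m

E^0.284 = (2.87 × 10^15)^0.284 = 2.455 × 10^4
g^-0.21 = 9.81^-0.21 = 0.6191
D = 0.0061 × 2.455 × 10^4 × 0.6191 = 92.71 m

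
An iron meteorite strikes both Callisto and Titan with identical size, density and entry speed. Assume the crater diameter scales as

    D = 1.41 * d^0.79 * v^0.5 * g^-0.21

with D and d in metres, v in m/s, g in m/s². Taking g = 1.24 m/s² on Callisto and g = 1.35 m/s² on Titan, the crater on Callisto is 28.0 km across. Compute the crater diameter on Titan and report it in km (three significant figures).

All impactor-dependent factors cancel in the ratio, leaving D_Titan/D_Callisto = (g_Titan/g_Callisto)^-0.21.
(1.35/1.24)^-0.21 = 1.089^-0.21 = 0.9823
D_Titan = 0.9823 × 28.0 km = 27.5 km

D ≈ 27.5 km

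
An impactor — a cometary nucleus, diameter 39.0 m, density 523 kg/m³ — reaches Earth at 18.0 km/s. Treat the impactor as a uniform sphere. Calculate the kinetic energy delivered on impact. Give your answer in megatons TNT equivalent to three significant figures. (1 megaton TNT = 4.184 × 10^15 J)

E ≈ 0.629 Mt TNT

v = 18000 m/s.
Mass m = (π/6) ρ d³ = (π/6) × 523 × (39)³ = 1.624 × 10^7 kg
E = ½ m v² = 0.5 × 1.624 × 10^7 × (18000)² = 2.631 × 10^15 J
   = 2.631 × 10^15 / 4.184×10^15 = 0.6288 Mt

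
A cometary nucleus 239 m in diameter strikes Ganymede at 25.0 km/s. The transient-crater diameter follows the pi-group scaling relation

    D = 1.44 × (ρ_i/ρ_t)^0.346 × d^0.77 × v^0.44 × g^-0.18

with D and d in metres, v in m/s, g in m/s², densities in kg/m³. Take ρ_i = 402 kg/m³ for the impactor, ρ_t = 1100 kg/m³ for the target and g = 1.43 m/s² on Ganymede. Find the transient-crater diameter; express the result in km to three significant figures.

In SI units: v = 25000 m/s.
(ρ_i/ρ_t)^0.346 = (402/1100)^0.346 = 0.7059
d^0.77 = 239^0.77 = 67.82
v^0.44 = 25000^0.44 = 86.12
g^-0.18 = 1.43^-0.18 = 0.9376
D = 1.44 × 0.7059 × 67.82 × 86.12 × 0.9376 = 5567 m
   = 5.567 km

D ≈ 5.57 km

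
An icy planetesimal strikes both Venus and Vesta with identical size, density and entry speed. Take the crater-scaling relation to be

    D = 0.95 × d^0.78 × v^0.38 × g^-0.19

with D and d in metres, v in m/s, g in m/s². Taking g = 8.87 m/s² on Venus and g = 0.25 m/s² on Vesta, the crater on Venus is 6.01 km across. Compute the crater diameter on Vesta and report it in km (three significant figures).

D ≈ 11.8 km

All impactor-dependent factors cancel in the ratio, leaving D_Vesta/D_Venus = (g_Vesta/g_Venus)^-0.19.
(0.25/8.87)^-0.19 = 0.02818^-0.19 = 1.970
D_Vesta = 1.970 × 6.01 km = 11.8 km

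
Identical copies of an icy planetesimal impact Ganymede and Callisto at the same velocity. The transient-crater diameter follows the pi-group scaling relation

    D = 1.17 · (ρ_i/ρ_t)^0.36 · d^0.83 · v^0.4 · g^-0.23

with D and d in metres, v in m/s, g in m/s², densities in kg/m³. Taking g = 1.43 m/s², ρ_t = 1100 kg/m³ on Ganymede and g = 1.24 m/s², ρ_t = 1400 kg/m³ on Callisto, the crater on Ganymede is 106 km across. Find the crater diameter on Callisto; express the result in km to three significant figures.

D ≈ 100 km

The impactor-only factors (d, v, ρ_i) cancel in the ratio, leaving D_Callisto/D_Ganymede = (g_Callisto/g_Ganymede)^-0.23 · (ρ_t,Ganymede/ρ_t,Callisto)^0.36.
(1.24/1.43)^-0.23 = 0.8671^-0.23 = 1.033
(1100/1400)^0.36 = 0.7857^0.36 = 0.9168
Ratio = 1.033 × 0.9168 = 0.9471
D_Callisto = 0.9471 × 106 km = 100 km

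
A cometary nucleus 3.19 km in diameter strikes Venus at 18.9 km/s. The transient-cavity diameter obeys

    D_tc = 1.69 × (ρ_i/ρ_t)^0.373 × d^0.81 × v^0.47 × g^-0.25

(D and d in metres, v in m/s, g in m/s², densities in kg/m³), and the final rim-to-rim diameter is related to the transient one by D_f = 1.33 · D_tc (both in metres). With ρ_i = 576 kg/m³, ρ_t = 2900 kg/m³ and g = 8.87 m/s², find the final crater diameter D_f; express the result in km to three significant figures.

In SI: d = 3190 m, v = 18900 m/s.
(ρ_i/ρ_t)^0.373 = (576/2900)^0.373 = 0.5472
d^0.81 = 3190^0.81 = 688.8
v^0.47 = 18900^0.47 = 102.3
g^-0.25 = 8.87^-0.25 = 0.5795
D_tc = 1.69 × 0.5472 × 688.8 × 102.3 × 0.5795 = 37760 m
D_f = 1.33 × 37760 = 50221 m
     = 50.22 km

D_f ≈ 50.2 km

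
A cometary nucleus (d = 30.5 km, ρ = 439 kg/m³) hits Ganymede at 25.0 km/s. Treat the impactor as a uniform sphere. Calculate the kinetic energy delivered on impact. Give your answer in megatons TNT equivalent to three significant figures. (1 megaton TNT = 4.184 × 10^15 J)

E ≈ 4.87 × 10^8 Mt TNT

d = 30500 m; v = 25000 m/s.
Mass m = (π/6) ρ d³ = (π/6) × 439 × (30500)³ = 6.522 × 10^15 kg
E = ½ m v² = 0.5 × 6.522 × 10^15 × (25000)² = 2.038 × 10^24 J
   = 2.038 × 10^24 / 4.184×10^15 = 4.871 × 10^8 Mt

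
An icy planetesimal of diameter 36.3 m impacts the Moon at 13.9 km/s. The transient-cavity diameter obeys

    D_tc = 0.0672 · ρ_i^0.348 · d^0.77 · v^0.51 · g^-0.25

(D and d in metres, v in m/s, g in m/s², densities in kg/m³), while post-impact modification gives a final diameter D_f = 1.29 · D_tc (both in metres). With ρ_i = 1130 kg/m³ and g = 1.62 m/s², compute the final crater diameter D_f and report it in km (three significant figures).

D_f ≈ 1.83 km

v = 13900 m/s.
ρ_i^0.348 = 1130^0.348 = 11.55
d^0.77 = 36.3^0.77 = 15.89
v^0.51 = 13900^0.51 = 129.7
g^-0.25 = 1.62^-0.25 = 0.8864
D_tc = 0.0672 × 11.55 × 15.89 × 129.7 × 0.8864 = 1418 m
D_f = 1.29 × 1418 = 1829 m
     = 1.829 km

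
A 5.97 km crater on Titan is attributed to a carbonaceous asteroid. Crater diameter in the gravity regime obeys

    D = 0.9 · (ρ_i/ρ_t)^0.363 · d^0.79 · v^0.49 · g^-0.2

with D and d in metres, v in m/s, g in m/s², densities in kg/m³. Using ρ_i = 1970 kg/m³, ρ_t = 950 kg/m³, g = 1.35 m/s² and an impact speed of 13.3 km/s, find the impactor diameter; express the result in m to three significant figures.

d ≈ 147 m

Rearranging for d: d = [D / (0.9 · (1970/950)^0.363 · 13300^0.49 · 1.35^-0.2)]^(1/0.79).
D = 5970 m.
(1970/950)^0.363 = 1.303
13300^0.49 = 104.9
1.35^-0.2 = 0.9417
Denominator = 0.9 × 1.303 × 104.9 × 0.9417 = 115.8
D / 115.8 = 5970 / 115.8 = 51.55
d = 51.55^(1/0.79) = 51.55^1.2658 = 147.0 m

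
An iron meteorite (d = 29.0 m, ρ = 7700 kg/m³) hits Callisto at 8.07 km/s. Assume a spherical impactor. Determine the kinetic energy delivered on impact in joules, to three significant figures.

v = 8070 m/s.
Mass m = (π/6) ρ d³ = (π/6) × 7700 × (29)³ = 9.833 × 10^7 kg
E = ½ m v² = 0.5 × 9.833 × 10^7 × (8070)² = 3.202 × 10^15 J

E ≈ 3.20 × 10^15 J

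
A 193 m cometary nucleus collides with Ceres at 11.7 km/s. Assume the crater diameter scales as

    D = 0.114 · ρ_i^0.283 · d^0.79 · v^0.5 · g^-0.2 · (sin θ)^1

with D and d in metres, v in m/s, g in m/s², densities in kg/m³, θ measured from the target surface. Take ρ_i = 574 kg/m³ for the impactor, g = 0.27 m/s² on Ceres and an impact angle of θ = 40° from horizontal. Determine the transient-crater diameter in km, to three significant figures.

In SI units: v = 11700 m/s.
ρ_i^0.283 = 574^0.283 = 6.036
d^0.79 = 193^0.79 = 63.91
v^0.5 = 11700^0.5 = 108.2
g^-0.2 = 0.27^-0.2 = 1.299
(sin 40°)^1 = 0.6428^1 = 0.6428
D = 0.114 × 6.036 × 63.91 × 108.2 × 1.299 × 0.6428 = 3973 m
   = 3.973 km

D ≈ 3.97 km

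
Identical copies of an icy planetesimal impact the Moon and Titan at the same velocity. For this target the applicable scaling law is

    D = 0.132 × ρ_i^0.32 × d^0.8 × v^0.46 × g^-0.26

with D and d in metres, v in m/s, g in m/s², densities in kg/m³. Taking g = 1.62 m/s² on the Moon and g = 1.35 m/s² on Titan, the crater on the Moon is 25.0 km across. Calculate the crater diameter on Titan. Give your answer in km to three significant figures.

D ≈ 26.2 km

All impactor-dependent factors cancel in the ratio, leaving D_Titan/D_Moon = (g_Titan/g_Moon)^-0.26.
(1.35/1.62)^-0.26 = 0.8333^-0.26 = 1.049
D_Titan = 1.049 × 25.0 km = 26.2 km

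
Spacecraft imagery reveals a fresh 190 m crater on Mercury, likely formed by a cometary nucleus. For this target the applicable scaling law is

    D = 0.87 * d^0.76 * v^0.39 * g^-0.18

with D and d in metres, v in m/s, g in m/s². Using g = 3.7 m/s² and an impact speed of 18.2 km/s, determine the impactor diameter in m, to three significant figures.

d ≈ 10.6 m

Rearranging for d: d = [D / (0.87 · 18200^0.39 · 3.7^-0.18)]^(1/0.76).
18200^0.39 = 45.86
3.7^-0.18 = 0.7902
Denominator = 0.87 × 45.86 × 0.7902 = 31.53
D / 31.53 = 190 / 31.53 = 6.026
d = 6.026^(1/0.76) = 6.026^1.3158 = 10.63 m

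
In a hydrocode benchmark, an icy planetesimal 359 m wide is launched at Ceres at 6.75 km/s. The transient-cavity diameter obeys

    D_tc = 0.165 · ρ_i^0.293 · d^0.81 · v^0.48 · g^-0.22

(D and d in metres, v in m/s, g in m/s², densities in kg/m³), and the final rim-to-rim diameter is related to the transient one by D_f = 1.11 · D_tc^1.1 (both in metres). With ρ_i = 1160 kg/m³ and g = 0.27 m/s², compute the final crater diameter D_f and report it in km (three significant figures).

D_f ≈ 40.6 km

v = 6750 m/s.
ρ_i^0.293 = 1160^0.293 = 7.905
d^0.81 = 359^0.81 = 117.4
v^0.48 = 6750^0.48 = 68.88
g^-0.22 = 0.27^-0.22 = 1.334
D_tc = 0.165 × 7.905 × 117.4 × 68.88 × 1.334 = 14070 m
D_f = 1.11 × (14070)^1.1 = 40593 m
     = 40.59 km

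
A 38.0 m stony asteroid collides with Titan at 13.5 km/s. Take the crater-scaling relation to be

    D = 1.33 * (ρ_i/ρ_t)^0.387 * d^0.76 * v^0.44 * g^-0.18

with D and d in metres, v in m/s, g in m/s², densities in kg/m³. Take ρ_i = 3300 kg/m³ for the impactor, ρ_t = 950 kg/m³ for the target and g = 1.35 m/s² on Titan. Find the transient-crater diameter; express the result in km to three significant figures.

In SI units: v = 13500 m/s.
(ρ_i/ρ_t)^0.387 = (3300/950)^0.387 = 1.619
d^0.76 = 38^0.76 = 15.87
v^0.44 = 13500^0.44 = 65.67
g^-0.18 = 1.35^-0.18 = 0.9474
D = 1.33 × 1.619 × 15.87 × 65.67 × 0.9474 = 2126 m
   = 2.126 km

D ≈ 2.13 km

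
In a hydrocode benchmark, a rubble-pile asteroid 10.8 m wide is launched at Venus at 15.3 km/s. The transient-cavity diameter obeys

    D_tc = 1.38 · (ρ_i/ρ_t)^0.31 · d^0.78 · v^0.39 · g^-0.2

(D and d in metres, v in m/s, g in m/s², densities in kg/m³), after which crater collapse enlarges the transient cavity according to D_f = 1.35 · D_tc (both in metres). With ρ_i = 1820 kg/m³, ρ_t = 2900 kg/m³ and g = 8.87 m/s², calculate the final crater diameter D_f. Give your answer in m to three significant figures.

v = 15300 m/s.
(ρ_i/ρ_t)^0.31 = (1820/2900)^0.31 = 0.8655
d^0.78 = 10.8^0.78 = 6.398
v^0.39 = 15300^0.39 = 42.86
g^-0.2 = 8.87^-0.2 = 0.6463
D_tc = 1.38 × 0.8655 × 6.398 × 42.86 × 0.6463 = 211.7 m
D_f = 1.35 × 211.7 = 285.8 m

D_f ≈ 286 m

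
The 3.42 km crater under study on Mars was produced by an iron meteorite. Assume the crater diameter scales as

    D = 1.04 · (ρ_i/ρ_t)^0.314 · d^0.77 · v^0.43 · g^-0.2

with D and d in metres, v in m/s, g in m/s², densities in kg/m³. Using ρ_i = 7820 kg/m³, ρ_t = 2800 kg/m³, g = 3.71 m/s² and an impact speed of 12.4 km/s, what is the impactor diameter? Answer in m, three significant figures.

d ≈ 177 m

Rearranging for d: d = [D / (1.04 · (7820/2800)^0.314 · 12400^0.43 · 3.71^-0.2)]^(1/0.77).
D = 3420 m.
(7820/2800)^0.314 = 1.381
12400^0.43 = 57.57
3.71^-0.2 = 0.7694
Denominator = 1.04 × 1.381 × 57.57 × 0.7694 = 63.62
D / 63.62 = 3420 / 63.62 = 53.76
d = 53.76^(1/0.77) = 53.76^1.2987 = 176.7 m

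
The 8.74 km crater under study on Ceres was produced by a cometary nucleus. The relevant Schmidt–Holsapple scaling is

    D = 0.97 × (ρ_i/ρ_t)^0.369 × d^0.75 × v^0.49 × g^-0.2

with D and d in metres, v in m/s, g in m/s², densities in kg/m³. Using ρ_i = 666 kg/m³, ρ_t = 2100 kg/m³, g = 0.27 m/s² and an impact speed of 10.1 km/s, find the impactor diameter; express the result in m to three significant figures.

d ≈ 563 m

Rearranging for d: d = [D / (0.97 · (666/2100)^0.369 · 10100^0.49 · 0.27^-0.2)]^(1/0.75).
D = 8740 m.
(666/2100)^0.369 = 0.6546
10100^0.49 = 91.65
0.27^-0.2 = 1.299
Denominator = 0.97 × 0.6546 × 91.65 × 1.299 = 75.59
D / 75.59 = 8740 / 75.59 = 115.6
d = 115.6^(1/0.75) = 115.6^1.3333 = 563.0 m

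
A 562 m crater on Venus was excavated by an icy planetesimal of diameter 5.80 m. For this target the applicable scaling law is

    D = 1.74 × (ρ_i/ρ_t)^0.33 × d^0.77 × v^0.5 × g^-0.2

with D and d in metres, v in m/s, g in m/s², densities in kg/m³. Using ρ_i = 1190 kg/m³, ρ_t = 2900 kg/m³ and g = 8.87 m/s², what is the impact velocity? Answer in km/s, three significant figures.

Rearranging for v: v = [D / (1.74 · (1190/2900)^0.33 · 5.8^0.77 · 8.87^-0.2)]^(1/0.5).
(1190/2900)^0.33 = 0.7453
5.8^0.77 = 3.871
8.87^-0.2 = 0.6463
Denominator = 1.74 × 0.7453 × 3.871 × 0.6463 = 3.244
D / 3.244 = 562 / 3.244 = 173.2
v = 173.2^(1/0.5) = 173.2^2 = 29998 m/s

v ≈ 30.0 km/s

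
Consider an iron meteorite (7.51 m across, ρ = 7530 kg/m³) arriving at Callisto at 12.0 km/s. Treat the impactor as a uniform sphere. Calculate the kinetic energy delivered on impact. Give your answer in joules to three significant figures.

v = 12000 m/s.
Mass m = (π/6) ρ d³ = (π/6) × 7530 × (7.51)³ = 1.670 × 10^6 kg
E = ½ m v² = 0.5 × 1.670 × 10^6 × (12000)² = 1.202 × 10^14 J

E ≈ 1.20 × 10^14 J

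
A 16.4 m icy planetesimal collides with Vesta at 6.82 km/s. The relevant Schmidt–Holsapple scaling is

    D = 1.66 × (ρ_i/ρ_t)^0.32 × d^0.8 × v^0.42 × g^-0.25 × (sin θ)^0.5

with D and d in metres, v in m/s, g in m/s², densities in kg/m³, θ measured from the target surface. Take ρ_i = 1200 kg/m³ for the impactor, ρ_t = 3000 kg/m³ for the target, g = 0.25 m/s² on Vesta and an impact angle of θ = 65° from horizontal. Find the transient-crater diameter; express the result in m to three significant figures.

In SI units: v = 6820 m/s.
(ρ_i/ρ_t)^0.32 = (1200/3000)^0.32 = 0.7459
d^0.8 = 16.4^0.8 = 9.373
v^0.42 = 6820^0.42 = 40.76
g^-0.25 = 0.25^-0.25 = 1.414
(sin 65°)^0.5 = 0.9063^0.5 = 0.9520
D = 1.66 × 0.7459 × 9.373 × 40.76 × 1.414 × 0.9520 = 636.8 m

D ≈ 637 m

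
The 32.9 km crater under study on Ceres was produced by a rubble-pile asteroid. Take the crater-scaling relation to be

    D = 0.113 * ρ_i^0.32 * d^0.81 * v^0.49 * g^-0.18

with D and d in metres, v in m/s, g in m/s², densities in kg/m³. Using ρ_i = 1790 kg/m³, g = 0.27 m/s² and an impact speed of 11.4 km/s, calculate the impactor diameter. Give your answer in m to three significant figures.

d ≈ 759 m

Rearranging for d: d = [D / (0.113 · 1790^0.32 · 11400^0.49 · 0.27^-0.18)]^(1/0.81).
D = 32900 m.
1790^0.32 = 10.99
11400^0.49 = 97.25
0.27^-0.18 = 1.266
Denominator = 0.113 × 10.99 × 97.25 × 1.266 = 152.9
D / 152.9 = 32900 / 152.9 = 215.2
d = 215.2^(1/0.81) = 215.2^1.2346 = 758.8 m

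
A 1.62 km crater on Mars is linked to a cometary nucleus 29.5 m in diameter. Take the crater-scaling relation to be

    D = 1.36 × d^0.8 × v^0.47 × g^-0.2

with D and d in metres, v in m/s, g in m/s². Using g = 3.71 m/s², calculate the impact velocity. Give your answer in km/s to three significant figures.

Rearranging for v: v = [D / (1.36 · 29.5^0.8 · 3.71^-0.2)]^(1/0.47).
D = 1620 m.
29.5^0.8 = 14.99
3.71^-0.2 = 0.7694
Denominator = 1.36 × 14.99 × 0.7694 = 15.69
D / 15.69 = 1620 / 15.69 = 103.3
v = 103.3^(1/0.47) = 103.3^2.1277 = 19293 m/s

v ≈ 19.3 km/s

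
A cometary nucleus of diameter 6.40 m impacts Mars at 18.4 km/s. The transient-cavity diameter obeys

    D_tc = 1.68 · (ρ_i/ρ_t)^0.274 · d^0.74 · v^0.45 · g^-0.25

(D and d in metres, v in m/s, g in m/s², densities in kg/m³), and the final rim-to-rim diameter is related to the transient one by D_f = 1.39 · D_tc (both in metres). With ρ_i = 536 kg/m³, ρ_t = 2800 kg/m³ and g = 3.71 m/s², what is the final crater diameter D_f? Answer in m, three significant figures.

v = 18400 m/s.
(ρ_i/ρ_t)^0.274 = (536/2800)^0.274 = 0.6357
d^0.74 = 6.4^0.74 = 3.950
v^0.45 = 18400^0.45 = 83.02
g^-0.25 = 3.71^-0.25 = 0.7205
D_tc = 1.68 × 0.6357 × 3.950 × 83.02 × 0.7205 = 252.3 m
D_f = 1.39 × 252.3 = 350.7 m

D_f ≈ 351 m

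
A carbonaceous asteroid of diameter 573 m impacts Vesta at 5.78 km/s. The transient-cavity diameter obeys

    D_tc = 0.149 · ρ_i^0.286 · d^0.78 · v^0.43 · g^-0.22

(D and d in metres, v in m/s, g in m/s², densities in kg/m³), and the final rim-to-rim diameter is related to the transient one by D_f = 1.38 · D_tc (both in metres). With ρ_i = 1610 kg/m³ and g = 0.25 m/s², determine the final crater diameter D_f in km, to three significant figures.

D_f ≈ 13.5 km

v = 5780 m/s.
ρ_i^0.286 = 1610^0.286 = 8.263
d^0.78 = 573^0.78 = 141.7
v^0.43 = 5780^0.43 = 41.46
g^-0.22 = 0.25^-0.22 = 1.357
D_tc = 0.149 × 8.263 × 141.7 × 41.46 × 1.357 = 9815 m
D_f = 1.38 × 9815 = 13545 m
     = 13.54 km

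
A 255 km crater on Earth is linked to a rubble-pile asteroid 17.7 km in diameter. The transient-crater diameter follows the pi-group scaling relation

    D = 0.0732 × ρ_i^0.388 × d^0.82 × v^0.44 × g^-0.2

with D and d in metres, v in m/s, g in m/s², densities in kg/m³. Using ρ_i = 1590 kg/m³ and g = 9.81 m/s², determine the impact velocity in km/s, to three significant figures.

Rearranging for v: v = [D / (0.0732 · 1590^0.388 · 17700^0.82 · 9.81^-0.2)]^(1/0.44).
D = 255000 m.
1590^0.388 = 17.46
17700^0.82 = 3043
9.81^-0.2 = 0.6334
Denominator = 0.0732 × 17.46 × 3043 × 0.6334 = 2463
D / 2463 = 255000 / 2463 = 103.5
v = 103.5^(1/0.44) = 103.5^2.2727 = 37963 m/s

v ≈ 38.0 km/s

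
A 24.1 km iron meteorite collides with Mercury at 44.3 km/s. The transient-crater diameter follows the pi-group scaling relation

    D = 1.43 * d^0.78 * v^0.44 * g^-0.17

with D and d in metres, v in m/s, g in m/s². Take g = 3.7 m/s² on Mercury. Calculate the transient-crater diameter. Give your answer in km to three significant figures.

D ≈ 332 km

In SI units: d = 24100 m, v = 44300 m/s.
d^0.78 = 24100^0.78 = 2618
v^0.44 = 44300^0.44 = 110.8
g^-0.17 = 3.7^-0.17 = 0.8006
D = 1.43 × 2618 × 110.8 × 0.8006 = 3.321 × 10^5 m
   = 332.1 km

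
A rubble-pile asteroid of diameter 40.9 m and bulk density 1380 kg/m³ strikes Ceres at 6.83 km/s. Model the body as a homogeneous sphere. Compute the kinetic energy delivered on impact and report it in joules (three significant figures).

E ≈ 1.15 × 10^15 J

v = 6830 m/s.
Mass m = (π/6) ρ d³ = (π/6) × 1380 × (40.9)³ = 4.944 × 10^7 kg
E = ½ m v² = 0.5 × 4.944 × 10^7 × (6830)² = 1.153 × 10^15 J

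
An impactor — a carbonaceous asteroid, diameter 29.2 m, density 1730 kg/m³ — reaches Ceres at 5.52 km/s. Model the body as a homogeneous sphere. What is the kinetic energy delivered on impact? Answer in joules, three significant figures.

v = 5520 m/s.
Mass m = (π/6) ρ d³ = (π/6) × 1730 × (29.2)³ = 2.255 × 10^7 kg
E = ½ m v² = 0.5 × 2.255 × 10^7 × (5520)² = 3.436 × 10^14 J

E ≈ 3.44 × 10^14 J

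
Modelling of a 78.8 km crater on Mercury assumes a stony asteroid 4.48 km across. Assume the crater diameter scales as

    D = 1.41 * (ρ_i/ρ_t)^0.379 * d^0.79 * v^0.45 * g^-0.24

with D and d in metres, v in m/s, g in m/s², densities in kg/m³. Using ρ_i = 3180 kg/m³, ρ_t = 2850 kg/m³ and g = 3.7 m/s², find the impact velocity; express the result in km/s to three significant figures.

Rearranging for v: v = [D / (1.41 · (3180/2850)^0.379 · 4480^0.79 · 3.7^-0.24)]^(1/0.45).
D = 78800 m.
(3180/2850)^0.379 = 1.042
4480^0.79 = 766.5
3.7^-0.24 = 0.7305
Denominator = 1.41 × 1.042 × 766.5 × 0.7305 = 822.7
D / 822.7 = 78800 / 822.7 = 95.78
v = 95.78^(1/0.45) = 95.78^2.2222 = 25281 m/s

v ≈ 25.3 km/s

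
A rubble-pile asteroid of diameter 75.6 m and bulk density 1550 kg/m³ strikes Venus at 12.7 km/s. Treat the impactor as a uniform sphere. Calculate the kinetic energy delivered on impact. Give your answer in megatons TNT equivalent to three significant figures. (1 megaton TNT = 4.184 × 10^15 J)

v = 12700 m/s.
Mass m = (π/6) ρ d³ = (π/6) × 1550 × (75.6)³ = 3.507 × 10^8 kg
E = ½ m v² = 0.5 × 3.507 × 10^8 × (12700)² = 2.828 × 10^16 J
   = 2.828 × 10^16 / 4.184×10^15 = 6.759 Mt

E ≈ 6.76 Mt TNT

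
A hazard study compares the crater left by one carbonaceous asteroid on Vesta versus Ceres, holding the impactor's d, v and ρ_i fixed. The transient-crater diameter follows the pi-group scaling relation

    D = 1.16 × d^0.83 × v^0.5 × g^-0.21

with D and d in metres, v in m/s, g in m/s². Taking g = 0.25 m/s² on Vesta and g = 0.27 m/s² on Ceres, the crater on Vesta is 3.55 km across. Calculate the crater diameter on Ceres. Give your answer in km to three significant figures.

D ≈ 3.49 km

All impactor-dependent factors cancel in the ratio, leaving D_Ceres/D_Vesta = (g_Ceres/g_Vesta)^-0.21.
(0.27/0.25)^-0.21 = 1.080^-0.21 = 0.9840
D_Ceres = 0.9840 × 3.55 km = 3.49 km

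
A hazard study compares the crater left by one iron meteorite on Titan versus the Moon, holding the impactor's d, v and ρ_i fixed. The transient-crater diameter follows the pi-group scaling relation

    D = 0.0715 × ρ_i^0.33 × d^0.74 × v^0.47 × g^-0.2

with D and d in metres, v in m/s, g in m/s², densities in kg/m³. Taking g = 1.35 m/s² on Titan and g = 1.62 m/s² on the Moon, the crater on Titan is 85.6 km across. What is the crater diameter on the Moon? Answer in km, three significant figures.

D ≈ 82.5 km

All impactor-dependent factors cancel in the ratio, leaving D_Moon/D_Titan = (g_Moon/g_Titan)^-0.2.
(1.62/1.35)^-0.2 = 1.200^-0.2 = 0.9642
D_Moon = 0.9642 × 85.6 km = 82.5 km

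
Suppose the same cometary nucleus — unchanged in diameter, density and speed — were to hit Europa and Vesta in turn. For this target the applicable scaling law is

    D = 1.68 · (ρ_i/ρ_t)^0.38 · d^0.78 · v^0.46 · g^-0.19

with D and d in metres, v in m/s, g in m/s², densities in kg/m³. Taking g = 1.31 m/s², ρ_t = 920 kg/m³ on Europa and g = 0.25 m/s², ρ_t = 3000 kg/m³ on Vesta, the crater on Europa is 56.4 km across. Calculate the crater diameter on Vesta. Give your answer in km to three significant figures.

The impactor-only factors (d, v, ρ_i) cancel in the ratio, leaving D_Vesta/D_Europa = (g_Vesta/g_Europa)^-0.19 · (ρ_t,Europa/ρ_t,Vesta)^0.38.
(0.25/1.31)^-0.19 = 0.1908^-0.19 = 1.370
(920/3000)^0.38 = 0.3067^0.38 = 0.6382
Ratio = 1.370 × 0.6382 = 0.8743
D_Vesta = 0.8743 × 56.4 km = 49.3 km

D ≈ 49.3 km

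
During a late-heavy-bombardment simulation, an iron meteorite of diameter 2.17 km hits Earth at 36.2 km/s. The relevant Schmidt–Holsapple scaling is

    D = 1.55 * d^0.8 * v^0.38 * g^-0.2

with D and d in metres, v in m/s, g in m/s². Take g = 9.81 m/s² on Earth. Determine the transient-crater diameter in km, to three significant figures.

In SI units: d = 2170 m, v = 36200 m/s.
d^0.8 = 2170^0.8 = 466.8
v^0.38 = 36200^0.38 = 53.99
g^-0.2 = 9.81^-0.2 = 0.6334
D = 1.55 × 466.8 × 53.99 × 0.6334 = 24743 m
   = 24.74 km

D ≈ 24.7 km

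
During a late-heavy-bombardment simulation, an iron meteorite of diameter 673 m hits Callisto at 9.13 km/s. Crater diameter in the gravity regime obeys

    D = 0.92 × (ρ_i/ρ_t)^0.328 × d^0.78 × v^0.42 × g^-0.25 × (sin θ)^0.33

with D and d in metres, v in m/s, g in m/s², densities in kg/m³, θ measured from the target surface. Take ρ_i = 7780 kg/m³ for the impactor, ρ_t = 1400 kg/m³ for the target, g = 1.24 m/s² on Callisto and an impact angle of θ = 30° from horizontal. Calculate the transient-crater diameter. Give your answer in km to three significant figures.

In SI units: v = 9130 m/s.
(ρ_i/ρ_t)^0.328 = (7780/1400)^0.328 = 1.755
d^0.78 = 673^0.78 = 160.6
v^0.42 = 9130^0.42 = 46.07
g^-0.25 = 1.24^-0.25 = 0.9476
(sin 30°)^0.33 = 0.5000^0.33 = 0.7955
D = 0.92 × 1.755 × 160.6 × 46.07 × 0.9476 × 0.7955 = 9005 m
   = 9.005 km

D ≈ 9.01 km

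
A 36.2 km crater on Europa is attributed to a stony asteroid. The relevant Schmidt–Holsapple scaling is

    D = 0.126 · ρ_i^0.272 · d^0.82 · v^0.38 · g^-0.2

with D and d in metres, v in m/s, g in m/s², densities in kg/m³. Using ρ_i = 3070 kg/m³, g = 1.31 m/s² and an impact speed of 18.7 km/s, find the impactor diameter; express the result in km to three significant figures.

d ≈ 3.54 km

Rearranging for d: d = [D / (0.126 · 3070^0.272 · 18700^0.38 · 1.31^-0.2)]^(1/0.82).
D = 36200 m.
3070^0.272 = 8.882
18700^0.38 = 42.00
1.31^-0.2 = 0.9474
Denominator = 0.126 × 8.882 × 42.00 × 0.9474 = 44.53
D / 44.53 = 36200 / 44.53 = 812.9
d = 812.9^(1/0.82) = 812.9^1.2195 = 3538 m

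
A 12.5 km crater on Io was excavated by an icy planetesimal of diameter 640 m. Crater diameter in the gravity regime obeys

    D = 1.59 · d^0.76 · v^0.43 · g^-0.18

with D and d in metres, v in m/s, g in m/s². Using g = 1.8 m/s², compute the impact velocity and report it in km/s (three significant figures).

Rearranging for v: v = [D / (1.59 · 640^0.76 · 1.8^-0.18)]^(1/0.43).
D = 12500 m.
640^0.76 = 135.7
1.8^-0.18 = 0.8996
Denominator = 1.59 × 135.7 × 0.8996 = 194.1
D / 194.1 = 12500 / 194.1 = 64.40
v = 64.40^(1/0.43) = 64.40^2.3256 = 16097 m/s

v ≈ 16.1 km/s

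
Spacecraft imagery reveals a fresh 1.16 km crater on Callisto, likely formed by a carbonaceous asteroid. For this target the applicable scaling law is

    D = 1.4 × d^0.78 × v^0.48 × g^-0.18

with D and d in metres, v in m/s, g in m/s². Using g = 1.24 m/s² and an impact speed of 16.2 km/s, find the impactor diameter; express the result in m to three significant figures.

d ≈ 14.9 m

Rearranging for d: d = [D / (1.4 · 16200^0.48 · 1.24^-0.18)]^(1/0.78).
D = 1160 m.
16200^0.48 = 104.8
1.24^-0.18 = 0.9620
Denominator = 1.4 × 104.8 × 0.9620 = 141.1
D / 141.1 = 1160 / 141.1 = 8.221
d = 8.221^(1/0.78) = 8.221^1.2821 = 14.89 m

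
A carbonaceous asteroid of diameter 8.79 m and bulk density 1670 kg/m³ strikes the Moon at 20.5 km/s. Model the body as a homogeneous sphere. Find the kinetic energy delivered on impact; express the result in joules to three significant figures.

E ≈ 1.25 × 10^14 J

v = 20500 m/s.
Mass m = (π/6) ρ d³ = (π/6) × 1670 × (8.79)³ = 5.939 × 10^5 kg
E = ½ m v² = 0.5 × 5.939 × 10^5 × (20500)² = 1.248 × 10^14 J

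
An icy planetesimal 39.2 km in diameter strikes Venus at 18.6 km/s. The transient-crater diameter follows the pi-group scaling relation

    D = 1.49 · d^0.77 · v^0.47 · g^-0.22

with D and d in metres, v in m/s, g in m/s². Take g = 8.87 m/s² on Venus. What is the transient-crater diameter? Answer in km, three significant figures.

In SI units: d = 39200 m, v = 18600 m/s.
d^0.77 = 39200^0.77 = 3442
v^0.47 = 18600^0.47 = 101.5
g^-0.22 = 8.87^-0.22 = 0.6187
D = 1.49 × 3442 × 101.5 × 0.6187 = 3.221 × 10^5 m
   = 322.1 km

D ≈ 322 km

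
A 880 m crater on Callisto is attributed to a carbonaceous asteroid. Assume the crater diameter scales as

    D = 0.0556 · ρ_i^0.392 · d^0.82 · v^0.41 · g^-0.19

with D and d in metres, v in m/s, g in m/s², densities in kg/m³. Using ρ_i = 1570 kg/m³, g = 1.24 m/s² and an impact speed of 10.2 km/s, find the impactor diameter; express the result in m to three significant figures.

d ≈ 40.8 m

Rearranging for d: d = [D / (0.0556 · 1570^0.392 · 10200^0.41 · 1.24^-0.19)]^(1/0.82).
1570^0.392 = 17.90
10200^0.41 = 44.01
1.24^-0.19 = 0.9600
Denominator = 0.0556 × 17.90 × 44.01 × 0.9600 = 42.05
D / 42.05 = 880 / 42.05 = 20.93
d = 20.93^(1/0.82) = 20.93^1.2195 = 40.80 m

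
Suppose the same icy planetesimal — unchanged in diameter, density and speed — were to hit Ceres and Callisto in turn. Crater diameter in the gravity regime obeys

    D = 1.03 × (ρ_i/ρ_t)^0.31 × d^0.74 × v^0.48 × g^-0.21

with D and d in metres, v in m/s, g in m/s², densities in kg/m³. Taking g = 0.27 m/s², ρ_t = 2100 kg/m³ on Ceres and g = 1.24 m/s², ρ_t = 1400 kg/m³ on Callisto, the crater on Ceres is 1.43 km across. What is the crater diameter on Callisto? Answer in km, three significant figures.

D ≈ 1.18 km

The impactor-only factors (d, v, ρ_i) cancel in the ratio, leaving D_Callisto/D_Ceres = (g_Callisto/g_Ceres)^-0.21 · (ρ_t,Ceres/ρ_t,Callisto)^0.31.
(1.24/0.27)^-0.21 = 4.593^-0.21 = 0.7260
(2100/1400)^0.31 = 1.500^0.31 = 1.134
Ratio = 0.7260 × 1.134 = 0.8233
D_Callisto = 0.8233 × 1.43 km = 1.18 km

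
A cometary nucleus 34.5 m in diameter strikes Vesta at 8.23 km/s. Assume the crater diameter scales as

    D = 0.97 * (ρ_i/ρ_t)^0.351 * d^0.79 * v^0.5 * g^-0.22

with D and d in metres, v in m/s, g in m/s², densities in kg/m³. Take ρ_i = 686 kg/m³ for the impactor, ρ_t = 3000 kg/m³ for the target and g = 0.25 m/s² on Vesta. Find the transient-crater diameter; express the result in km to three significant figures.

D ≈ 1.17 km

In SI units: v = 8230 m/s.
(ρ_i/ρ_t)^0.351 = (686/3000)^0.351 = 0.5958
d^0.79 = 34.5^0.79 = 16.40
v^0.5 = 8230^0.5 = 90.72
g^-0.22 = 0.25^-0.22 = 1.357
D = 0.97 × 0.5958 × 16.40 × 90.72 × 1.357 = 1167 m
   = 1.167 km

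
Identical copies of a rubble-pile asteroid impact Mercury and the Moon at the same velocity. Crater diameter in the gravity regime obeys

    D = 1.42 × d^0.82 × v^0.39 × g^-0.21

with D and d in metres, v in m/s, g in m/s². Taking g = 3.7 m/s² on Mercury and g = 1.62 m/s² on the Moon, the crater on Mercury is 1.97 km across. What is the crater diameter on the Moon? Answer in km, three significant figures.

D ≈ 2.34 km

All impactor-dependent factors cancel in the ratio, leaving D_Moon/D_Mercury = (g_Moon/g_Mercury)^-0.21.
(1.62/3.7)^-0.21 = 0.4378^-0.21 = 1.189
D_Moon = 1.189 × 1.97 km = 2.34 km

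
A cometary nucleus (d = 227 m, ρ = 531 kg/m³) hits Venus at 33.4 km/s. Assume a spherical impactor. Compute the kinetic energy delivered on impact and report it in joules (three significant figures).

v = 33400 m/s.
Mass m = (π/6) ρ d³ = (π/6) × 531 × (227)³ = 3.252 × 10^9 kg
E = ½ m v² = 0.5 × 3.252 × 10^9 × (33400)² = 1.814 × 10^18 J

E ≈ 1.81 × 10^18 J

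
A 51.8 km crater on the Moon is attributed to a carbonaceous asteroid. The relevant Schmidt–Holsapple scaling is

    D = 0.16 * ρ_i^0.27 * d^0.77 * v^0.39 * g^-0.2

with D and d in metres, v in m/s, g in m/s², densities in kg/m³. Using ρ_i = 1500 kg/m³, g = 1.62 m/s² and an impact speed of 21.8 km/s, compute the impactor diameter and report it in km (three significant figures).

d ≈ 7.93 km

Rearranging for d: d = [D / (0.16 · 1500^0.27 · 21800^0.39 · 1.62^-0.2)]^(1/0.77).
D = 51800 m.
1500^0.27 = 7.204
21800^0.39 = 49.20
1.62^-0.2 = 0.9080
Denominator = 0.16 × 7.204 × 49.20 × 0.9080 = 51.49
D / 51.49 = 51800 / 51.49 = 1006
d = 1006^(1/0.77) = 1006^1.2987 = 7934 m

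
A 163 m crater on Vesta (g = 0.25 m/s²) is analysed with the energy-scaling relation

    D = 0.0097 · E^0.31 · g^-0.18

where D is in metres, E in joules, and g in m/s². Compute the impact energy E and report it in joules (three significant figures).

Rearranging: E = [D / (0.0097 · g^-0.18)]^(1/0.31).
g^-0.18 = 0.25^-0.18 = 1.283
D / (0.0097 × 1.283) = 163 / (0.01245) = 1.309 × 10^4
E = (1.309 × 10^4)^3.2258 = 1.907 × 10^13 J

E ≈ 1.91 × 10^13 J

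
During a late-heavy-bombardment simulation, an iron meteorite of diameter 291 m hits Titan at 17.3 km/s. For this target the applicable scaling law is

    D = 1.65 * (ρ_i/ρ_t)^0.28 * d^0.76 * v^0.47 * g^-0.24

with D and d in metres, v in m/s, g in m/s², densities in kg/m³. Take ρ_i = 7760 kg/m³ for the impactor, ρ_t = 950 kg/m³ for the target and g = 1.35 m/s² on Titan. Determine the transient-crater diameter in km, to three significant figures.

D ≈ 20.2 km

In SI units: v = 17300 m/s.
(ρ_i/ρ_t)^0.28 = (7760/950)^0.28 = 1.801
d^0.76 = 291^0.76 = 74.57
v^0.47 = 17300^0.47 = 98.15
g^-0.24 = 1.35^-0.24 = 0.9305
D = 1.65 × 1.801 × 74.57 × 98.15 × 0.9305 = 20238 m
   = 20.24 km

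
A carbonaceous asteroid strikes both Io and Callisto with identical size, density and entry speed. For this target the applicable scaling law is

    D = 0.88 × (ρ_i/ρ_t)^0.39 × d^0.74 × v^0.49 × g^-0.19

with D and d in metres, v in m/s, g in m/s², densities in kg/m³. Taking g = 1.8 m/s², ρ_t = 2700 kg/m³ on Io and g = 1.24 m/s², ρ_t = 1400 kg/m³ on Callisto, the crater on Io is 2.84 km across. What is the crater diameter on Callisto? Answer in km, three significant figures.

The impactor-only factors (d, v, ρ_i) cancel in the ratio, leaving D_Callisto/D_Io = (g_Callisto/g_Io)^-0.19 · (ρ_t,Io/ρ_t,Callisto)^0.39.
(1.24/1.8)^-0.19 = 0.6889^-0.19 = 1.073
(2700/1400)^0.39 = 1.929^0.39 = 1.292
Ratio = 1.073 × 1.292 = 1.386
D_Callisto = 1.386 × 2.84 km = 3.94 km

D ≈ 3.94 km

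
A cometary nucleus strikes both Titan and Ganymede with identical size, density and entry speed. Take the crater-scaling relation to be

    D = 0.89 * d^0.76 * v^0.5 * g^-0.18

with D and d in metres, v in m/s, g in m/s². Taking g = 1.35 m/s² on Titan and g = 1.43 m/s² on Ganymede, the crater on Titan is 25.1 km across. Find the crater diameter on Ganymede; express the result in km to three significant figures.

All impactor-dependent factors cancel in the ratio, leaving D_Ganymede/D_Titan = (g_Ganymede/g_Titan)^-0.18.
(1.43/1.35)^-0.18 = 1.059^-0.18 = 0.9897
D_Ganymede = 0.9897 × 25.1 km = 24.8 km

D ≈ 24.8 km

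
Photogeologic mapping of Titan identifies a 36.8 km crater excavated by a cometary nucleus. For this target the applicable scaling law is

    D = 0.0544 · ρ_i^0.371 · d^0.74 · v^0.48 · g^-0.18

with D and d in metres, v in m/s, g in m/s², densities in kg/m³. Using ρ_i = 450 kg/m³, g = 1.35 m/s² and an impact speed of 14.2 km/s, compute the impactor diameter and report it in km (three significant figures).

Rearranging for d: d = [D / (0.0544 · 450^0.371 · 14200^0.48 · 1.35^-0.18)]^(1/0.74).
D = 36800 m.
450^0.371 = 9.646
14200^0.48 = 98.42
1.35^-0.18 = 0.9474
Denominator = 0.0544 × 9.646 × 98.42 × 0.9474 = 48.93
D / 48.93 = 36800 / 48.93 = 752.1
d = 752.1^(1/0.74) = 752.1^1.3514 = 7709 m

d ≈ 7.71 km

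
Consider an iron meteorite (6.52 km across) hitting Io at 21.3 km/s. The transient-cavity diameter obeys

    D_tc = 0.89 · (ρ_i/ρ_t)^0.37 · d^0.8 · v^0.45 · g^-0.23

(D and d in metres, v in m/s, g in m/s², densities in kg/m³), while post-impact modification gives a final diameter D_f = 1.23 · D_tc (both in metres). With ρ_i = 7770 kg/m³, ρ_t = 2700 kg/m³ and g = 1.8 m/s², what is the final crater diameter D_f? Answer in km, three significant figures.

D_f ≈ 141 km

In SI: d = 6520 m, v = 21300 m/s.
(ρ_i/ρ_t)^0.37 = (7770/2700)^0.37 = 1.479
d^0.8 = 6520^0.8 = 1126
v^0.45 = 21300^0.45 = 88.67
g^-0.23 = 1.8^-0.23 = 0.8735
D_tc = 0.89 × 1.479 × 1126 × 88.67 × 0.8735 = 1.148 × 10^5 m
D_f = 1.23 × 1.148 × 10^5 = 1.412 × 10^5 m
     = 141.2 km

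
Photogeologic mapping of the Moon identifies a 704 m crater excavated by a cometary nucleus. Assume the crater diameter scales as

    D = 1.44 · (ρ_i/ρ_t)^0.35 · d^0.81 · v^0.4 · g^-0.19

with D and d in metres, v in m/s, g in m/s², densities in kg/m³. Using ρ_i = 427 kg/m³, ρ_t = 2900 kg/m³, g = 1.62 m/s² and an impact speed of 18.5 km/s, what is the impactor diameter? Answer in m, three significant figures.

Rearranging for d: d = [D / (1.44 · (427/2900)^0.35 · 18500^0.4 · 1.62^-0.19)]^(1/0.81).
(427/2900)^0.35 = 0.5115
18500^0.4 = 50.92
1.62^-0.19 = 0.9124
Denominator = 1.44 × 0.5115 × 50.92 × 0.9124 = 34.22
D / 34.22 = 704 / 34.22 = 20.57
d = 20.57^(1/0.81) = 20.57^1.2346 = 41.81 m

d ≈ 41.8 m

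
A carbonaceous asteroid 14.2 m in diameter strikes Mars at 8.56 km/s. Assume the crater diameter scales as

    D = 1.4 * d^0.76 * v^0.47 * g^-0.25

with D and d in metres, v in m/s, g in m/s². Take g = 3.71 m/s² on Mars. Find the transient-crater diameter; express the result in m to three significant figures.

D ≈ 534 m

In SI units: v = 8560 m/s.
d^0.76 = 14.2^0.76 = 7.512
v^0.47 = 8560^0.47 = 70.51
g^-0.25 = 3.71^-0.25 = 0.7205
D = 1.4 × 7.512 × 70.51 × 0.7205 = 534.3 m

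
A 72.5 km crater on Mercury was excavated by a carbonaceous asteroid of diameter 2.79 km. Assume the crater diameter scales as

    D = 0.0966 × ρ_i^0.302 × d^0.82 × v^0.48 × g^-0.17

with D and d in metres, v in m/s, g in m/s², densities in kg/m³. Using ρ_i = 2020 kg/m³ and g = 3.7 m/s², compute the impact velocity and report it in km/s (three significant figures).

Rearranging for v: v = [D / (0.0966 · 2020^0.302 · 2790^0.82 · 3.7^-0.17)]^(1/0.48).
D = 72500 m.
2020^0.302 = 9.959
2790^0.82 = 669.0
3.7^-0.17 = 0.8006
Denominator = 0.0966 × 9.959 × 669.0 × 0.8006 = 515.3
D / 515.3 = 72500 / 515.3 = 140.7
v = 140.7^(1/0.48) = 140.7^2.0833 = 29891 m/s

v ≈ 29.9 km/s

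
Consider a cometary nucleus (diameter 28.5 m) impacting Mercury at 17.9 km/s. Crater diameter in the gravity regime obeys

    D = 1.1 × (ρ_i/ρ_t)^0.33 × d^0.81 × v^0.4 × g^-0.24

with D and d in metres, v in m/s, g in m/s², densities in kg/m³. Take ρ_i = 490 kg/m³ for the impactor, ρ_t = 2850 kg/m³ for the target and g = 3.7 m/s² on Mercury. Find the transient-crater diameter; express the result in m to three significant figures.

In SI units: v = 17900 m/s.
(ρ_i/ρ_t)^0.33 = (490/2850)^0.33 = 0.5593
d^0.81 = 28.5^0.81 = 15.08
v^0.4 = 17900^0.4 = 50.25
g^-0.24 = 3.7^-0.24 = 0.7305
D = 1.1 × 0.5593 × 15.08 × 50.25 × 0.7305 = 340.6 m

D ≈ 341 m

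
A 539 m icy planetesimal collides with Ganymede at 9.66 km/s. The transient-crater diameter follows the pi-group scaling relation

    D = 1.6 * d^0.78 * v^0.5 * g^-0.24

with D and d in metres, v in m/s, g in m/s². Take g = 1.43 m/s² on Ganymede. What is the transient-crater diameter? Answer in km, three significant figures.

D ≈ 19.5 km

In SI units: v = 9660 m/s.
d^0.78 = 539^0.78 = 135.1
v^0.5 = 9660^0.5 = 98.29
g^-0.24 = 1.43^-0.24 = 0.9177
D = 1.6 × 135.1 × 98.29 × 0.9177 = 19498 m
   = 19.50 km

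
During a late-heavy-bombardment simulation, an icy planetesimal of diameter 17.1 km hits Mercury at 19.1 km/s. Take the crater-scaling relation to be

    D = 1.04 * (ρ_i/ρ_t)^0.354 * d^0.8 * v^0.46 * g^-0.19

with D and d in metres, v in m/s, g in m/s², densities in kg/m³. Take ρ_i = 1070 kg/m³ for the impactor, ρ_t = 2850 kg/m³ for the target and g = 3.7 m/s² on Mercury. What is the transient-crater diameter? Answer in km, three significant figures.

D ≈ 130 km

In SI units: d = 17100 m, v = 19100 m/s.
(ρ_i/ρ_t)^0.354 = (1070/2850)^0.354 = 0.7069
d^0.8 = 17100^0.8 = 2434
v^0.46 = 19100^0.46 = 93.17
g^-0.19 = 3.7^-0.19 = 0.7799
D = 1.04 × 0.7069 × 2434 × 93.17 × 0.7799 = 1.300 × 10^5 m
   = 130.0 km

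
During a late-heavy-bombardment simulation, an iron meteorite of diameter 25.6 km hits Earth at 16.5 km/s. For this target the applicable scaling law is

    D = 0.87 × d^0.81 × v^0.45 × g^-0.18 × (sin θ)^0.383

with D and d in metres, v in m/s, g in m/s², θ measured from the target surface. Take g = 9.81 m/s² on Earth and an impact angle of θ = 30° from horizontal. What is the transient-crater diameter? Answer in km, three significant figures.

In SI units: d = 25600 m, v = 16500 m/s.
d^0.81 = 25600^0.81 = 3721
v^0.45 = 16500^0.45 = 79.04
g^-0.18 = 9.81^-0.18 = 0.6630
(sin 30°)^0.383 = 0.5000^0.383 = 0.7668
D = 0.87 × 3721 × 79.04 × 0.6630 × 0.7668 = 1.301 × 10^5 m
   = 130.1 km

D ≈ 130 km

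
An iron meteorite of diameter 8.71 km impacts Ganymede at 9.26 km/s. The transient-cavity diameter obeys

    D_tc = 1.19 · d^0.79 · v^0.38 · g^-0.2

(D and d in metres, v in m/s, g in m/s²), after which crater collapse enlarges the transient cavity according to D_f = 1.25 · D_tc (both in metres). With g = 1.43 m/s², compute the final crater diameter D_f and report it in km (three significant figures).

D_f ≈ 57.7 km

In SI: d = 8710 m, v = 9260 m/s.
d^0.79 = 8710^0.79 = 1296
v^0.38 = 9260^0.38 = 32.16
g^-0.2 = 1.43^-0.2 = 0.9310
D_tc = 1.19 × 1296 × 32.16 × 0.9310 = 46180 m
D_f = 1.25 × 46180 = 57725 m
     = 57.73 km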